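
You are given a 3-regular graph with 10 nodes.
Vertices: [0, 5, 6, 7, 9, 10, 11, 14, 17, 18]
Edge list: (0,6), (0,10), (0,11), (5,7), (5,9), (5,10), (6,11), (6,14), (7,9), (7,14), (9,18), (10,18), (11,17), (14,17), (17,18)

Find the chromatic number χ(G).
χ(G) = 3

Clique number ω(G) = 3 (lower bound: χ ≥ ω).
The clique on [0, 6, 11] has size 3, forcing χ ≥ 3, and the coloring below uses 3 colors, so χ(G) = 3.
A valid 3-coloring: color 1: [6, 9, 10, 17]; color 2: [7, 11, 18]; color 3: [0, 5, 14].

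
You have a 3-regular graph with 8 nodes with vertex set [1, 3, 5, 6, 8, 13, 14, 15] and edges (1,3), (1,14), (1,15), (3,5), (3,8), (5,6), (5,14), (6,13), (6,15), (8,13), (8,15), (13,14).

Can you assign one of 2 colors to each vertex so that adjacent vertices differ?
No, G is not 2-colorable

Odd cycle [3, 5, 6, 13, 8] needs 3 colors (χ ≥ 3).
Hence χ(G) ≥ 3 > 2, so no proper 2-coloring exists.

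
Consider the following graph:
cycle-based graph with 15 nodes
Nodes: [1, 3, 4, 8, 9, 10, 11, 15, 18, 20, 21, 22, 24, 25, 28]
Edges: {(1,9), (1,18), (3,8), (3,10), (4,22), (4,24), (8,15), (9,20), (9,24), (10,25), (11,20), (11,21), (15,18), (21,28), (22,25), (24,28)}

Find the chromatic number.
Clique number ω(G) = 2 (lower bound: χ ≥ ω).
Odd cycle [10, 25, 22, 4, 24, 9, 1, 18, 15, 8, 3] needs 3 colors (χ ≥ 3).
The coloring below uses 3 colors, so χ(G) = 3.
A valid 3-coloring: color 1: [1, 8, 10, 20, 21, 22, 24]; color 2: [3, 4, 9, 11, 18, 25, 28]; color 3: [15].

χ(G) = 3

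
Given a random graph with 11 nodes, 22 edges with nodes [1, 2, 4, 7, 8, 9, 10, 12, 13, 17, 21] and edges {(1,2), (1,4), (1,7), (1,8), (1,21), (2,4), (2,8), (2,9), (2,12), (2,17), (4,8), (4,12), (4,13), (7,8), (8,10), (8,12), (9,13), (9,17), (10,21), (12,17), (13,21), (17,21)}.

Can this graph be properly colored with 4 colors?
A valid 4-coloring: color 1: [8, 13, 17]; color 2: [2, 7, 21]; color 3: [1, 9, 10, 12]; color 4: [4].
(χ(G) = 4 ≤ 4.)

Yes, G is 4-colorable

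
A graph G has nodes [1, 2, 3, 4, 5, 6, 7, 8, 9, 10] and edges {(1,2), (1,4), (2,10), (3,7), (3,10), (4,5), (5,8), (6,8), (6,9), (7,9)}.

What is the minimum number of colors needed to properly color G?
χ(G) = 2

Clique number ω(G) = 2 (lower bound: χ ≥ ω).
The graph is bipartite (no odd cycle), so 2 colors suffice: χ(G) = 2.
A valid 2-coloring: color 1: [2, 3, 4, 8, 9]; color 2: [1, 5, 6, 7, 10].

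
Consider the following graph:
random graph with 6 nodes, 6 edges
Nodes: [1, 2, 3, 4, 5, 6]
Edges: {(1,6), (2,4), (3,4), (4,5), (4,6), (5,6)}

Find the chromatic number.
Clique number ω(G) = 3 (lower bound: χ ≥ ω).
The clique on [4, 5, 6] has size 3, forcing χ ≥ 3, and the coloring below uses 3 colors, so χ(G) = 3.
A valid 3-coloring: color 1: [1, 4]; color 2: [2, 3, 6]; color 3: [5].

χ(G) = 3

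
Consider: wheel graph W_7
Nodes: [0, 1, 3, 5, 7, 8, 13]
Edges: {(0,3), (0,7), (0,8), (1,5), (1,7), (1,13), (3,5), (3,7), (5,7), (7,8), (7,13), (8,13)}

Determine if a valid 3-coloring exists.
Yes, G is 3-colorable

A valid 3-coloring: color 1: [7]; color 2: [0, 5, 13]; color 3: [1, 3, 8].
(χ(G) = 3 ≤ 3.)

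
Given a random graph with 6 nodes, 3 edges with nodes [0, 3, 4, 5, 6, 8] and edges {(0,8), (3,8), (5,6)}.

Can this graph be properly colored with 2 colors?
Yes, G is 2-colorable

A valid 2-coloring: color 1: [4, 6, 8]; color 2: [0, 3, 5].
(χ(G) = 2 ≤ 2.)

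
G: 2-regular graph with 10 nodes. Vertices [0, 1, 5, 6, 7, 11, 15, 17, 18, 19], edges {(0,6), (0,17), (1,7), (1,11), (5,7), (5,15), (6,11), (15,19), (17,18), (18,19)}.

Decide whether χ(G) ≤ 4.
A valid 4-coloring: color 1: [1, 5, 6, 17, 19]; color 2: [0, 7, 11, 15, 18].
(χ(G) = 2 ≤ 4.)

Yes, G is 4-colorable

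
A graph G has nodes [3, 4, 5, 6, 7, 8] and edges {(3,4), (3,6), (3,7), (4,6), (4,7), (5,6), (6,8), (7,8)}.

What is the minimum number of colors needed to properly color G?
Clique number ω(G) = 3 (lower bound: χ ≥ ω).
The clique on [3, 4, 6] has size 3, forcing χ ≥ 3, and the coloring below uses 3 colors, so χ(G) = 3.
A valid 3-coloring: color 1: [6, 7]; color 2: [4, 5, 8]; color 3: [3].

χ(G) = 3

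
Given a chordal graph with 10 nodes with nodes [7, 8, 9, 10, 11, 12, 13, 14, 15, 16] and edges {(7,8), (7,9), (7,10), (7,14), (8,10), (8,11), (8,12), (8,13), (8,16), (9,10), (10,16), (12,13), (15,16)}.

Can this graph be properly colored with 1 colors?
The clique on vertices [8, 10, 16] has size 3 > 1, so it alone needs 3 colors.

No, G is not 1-colorable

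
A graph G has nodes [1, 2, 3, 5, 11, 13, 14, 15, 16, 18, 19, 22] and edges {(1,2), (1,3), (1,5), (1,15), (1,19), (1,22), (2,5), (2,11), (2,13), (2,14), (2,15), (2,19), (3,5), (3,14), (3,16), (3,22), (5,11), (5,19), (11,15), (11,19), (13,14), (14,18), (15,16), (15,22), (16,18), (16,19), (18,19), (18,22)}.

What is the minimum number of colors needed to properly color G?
χ(G) = 4

Clique number ω(G) = 4 (lower bound: χ ≥ ω).
The clique on [1, 2, 5, 19] has size 4, forcing χ ≥ 4, and the coloring below uses 4 colors, so χ(G) = 4.
A valid 4-coloring: color 1: [2, 3, 18]; color 2: [1, 11, 14, 16]; color 3: [13, 19, 22]; color 4: [5, 15].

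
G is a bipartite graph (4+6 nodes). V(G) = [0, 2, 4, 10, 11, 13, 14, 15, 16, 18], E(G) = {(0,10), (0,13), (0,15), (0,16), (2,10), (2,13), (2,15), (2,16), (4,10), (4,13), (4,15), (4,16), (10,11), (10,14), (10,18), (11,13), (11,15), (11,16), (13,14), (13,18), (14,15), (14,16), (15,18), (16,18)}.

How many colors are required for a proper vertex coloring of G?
Clique number ω(G) = 2 (lower bound: χ ≥ ω).
The graph is bipartite (no odd cycle), so 2 colors suffice: χ(G) = 2.
A valid 2-coloring: color 1: [10, 13, 15, 16]; color 2: [0, 2, 4, 11, 14, 18].

χ(G) = 2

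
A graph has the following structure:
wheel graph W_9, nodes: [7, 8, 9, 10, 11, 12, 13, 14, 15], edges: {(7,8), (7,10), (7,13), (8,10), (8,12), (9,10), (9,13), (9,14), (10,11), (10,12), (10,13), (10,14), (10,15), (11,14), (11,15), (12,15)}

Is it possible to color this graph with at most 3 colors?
A valid 3-coloring: color 1: [10]; color 2: [8, 13, 14, 15]; color 3: [7, 9, 11, 12].
(χ(G) = 3 ≤ 3.)

Yes, G is 3-colorable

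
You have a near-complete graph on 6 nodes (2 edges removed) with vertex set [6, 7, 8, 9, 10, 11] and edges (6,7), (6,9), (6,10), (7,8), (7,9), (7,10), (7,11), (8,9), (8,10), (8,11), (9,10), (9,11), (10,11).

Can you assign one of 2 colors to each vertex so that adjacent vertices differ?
The clique on vertices [7, 8, 9, 10, 11] has size 5 > 2, so it alone needs 5 colors.

No, G is not 2-colorable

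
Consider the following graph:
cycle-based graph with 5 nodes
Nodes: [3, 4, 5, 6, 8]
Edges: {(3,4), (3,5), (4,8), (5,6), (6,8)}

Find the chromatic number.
χ(G) = 3

Clique number ω(G) = 2 (lower bound: χ ≥ ω).
Odd cycle [8, 4, 3, 5, 6] needs 3 colors (χ ≥ 3).
The coloring below uses 3 colors, so χ(G) = 3.
A valid 3-coloring: color 1: [5, 8]; color 2: [4, 6]; color 3: [3].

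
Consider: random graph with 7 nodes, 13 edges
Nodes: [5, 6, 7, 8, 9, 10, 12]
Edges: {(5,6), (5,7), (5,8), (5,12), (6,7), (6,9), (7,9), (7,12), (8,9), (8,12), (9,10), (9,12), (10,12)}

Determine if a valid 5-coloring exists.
A valid 5-coloring: color 1: [5, 9]; color 2: [6, 12]; color 3: [7, 8, 10].
(χ(G) = 3 ≤ 5.)

Yes, G is 5-colorable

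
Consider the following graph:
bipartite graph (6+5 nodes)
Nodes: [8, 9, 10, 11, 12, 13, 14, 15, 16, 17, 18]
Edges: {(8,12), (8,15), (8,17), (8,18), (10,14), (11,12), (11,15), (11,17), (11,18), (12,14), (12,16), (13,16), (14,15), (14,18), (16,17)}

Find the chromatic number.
χ(G) = 2

Clique number ω(G) = 2 (lower bound: χ ≥ ω).
The graph is bipartite (no odd cycle), so 2 colors suffice: χ(G) = 2.
A valid 2-coloring: color 1: [9, 10, 12, 13, 15, 17, 18]; color 2: [8, 11, 14, 16].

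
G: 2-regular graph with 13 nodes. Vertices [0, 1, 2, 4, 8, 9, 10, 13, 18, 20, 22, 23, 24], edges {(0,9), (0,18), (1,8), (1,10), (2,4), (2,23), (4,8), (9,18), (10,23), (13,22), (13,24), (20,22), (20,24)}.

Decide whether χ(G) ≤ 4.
A valid 4-coloring: color 1: [1, 4, 18, 22, 23, 24]; color 2: [0, 2, 8, 10, 13, 20]; color 3: [9].
(χ(G) = 3 ≤ 4.)

Yes, G is 4-colorable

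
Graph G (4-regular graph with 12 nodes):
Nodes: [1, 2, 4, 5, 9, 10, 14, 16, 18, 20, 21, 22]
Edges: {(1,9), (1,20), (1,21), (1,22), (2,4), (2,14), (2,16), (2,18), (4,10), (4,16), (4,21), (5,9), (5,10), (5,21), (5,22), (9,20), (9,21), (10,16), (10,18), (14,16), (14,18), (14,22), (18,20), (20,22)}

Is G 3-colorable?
Yes, G is 3-colorable

A valid 3-coloring: color 1: [2, 10, 20, 21]; color 2: [9, 16, 18, 22]; color 3: [1, 4, 5, 14].
(χ(G) = 3 ≤ 3.)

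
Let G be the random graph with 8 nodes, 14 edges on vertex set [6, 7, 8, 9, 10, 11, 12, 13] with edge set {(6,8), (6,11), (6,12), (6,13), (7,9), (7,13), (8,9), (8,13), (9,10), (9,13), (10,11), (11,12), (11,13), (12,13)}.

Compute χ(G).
χ(G) = 4

Clique number ω(G) = 4 (lower bound: χ ≥ ω).
The clique on [6, 11, 12, 13] has size 4, forcing χ ≥ 4, and the coloring below uses 4 colors, so χ(G) = 4.
A valid 4-coloring: color 1: [10, 13]; color 2: [6, 9]; color 3: [7, 8, 11]; color 4: [12].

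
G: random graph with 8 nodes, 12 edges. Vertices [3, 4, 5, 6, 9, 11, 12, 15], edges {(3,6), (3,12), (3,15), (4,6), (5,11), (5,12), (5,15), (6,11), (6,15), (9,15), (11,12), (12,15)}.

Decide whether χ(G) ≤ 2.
No, G is not 2-colorable

The clique on vertices [5, 11, 12] has size 3 > 2, so it alone needs 3 colors.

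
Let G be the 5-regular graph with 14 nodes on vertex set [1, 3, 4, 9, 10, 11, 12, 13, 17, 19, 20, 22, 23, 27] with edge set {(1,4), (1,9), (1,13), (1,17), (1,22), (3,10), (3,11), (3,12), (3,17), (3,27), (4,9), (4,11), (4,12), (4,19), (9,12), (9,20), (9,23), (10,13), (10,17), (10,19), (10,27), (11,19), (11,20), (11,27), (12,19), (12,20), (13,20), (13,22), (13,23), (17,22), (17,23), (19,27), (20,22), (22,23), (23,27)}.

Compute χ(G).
Clique number ω(G) = 3 (lower bound: χ ≥ ω).
Suppose a proper 3-coloring c exists. The clique [1, 4, 9] takes 3 distinct colors; by symmetry let c(1) = 1, c(4) = 2, c(9) = 3.
- Vertex 12: neighbors [4, 9] already have colors [2, 3] ⇒ c(12) = 1.
- Vertex 19: neighbors [12, 4] already have colors [1, 2] ⇒ c(19) = 3.
- Vertex 11: neighbors [4, 19] already have colors [2, 3] ⇒ c(11) = 1.
- Vertex 27: neighbors [11, 19] already have colors [1, 3] ⇒ c(27) = 2.
- Vertex 10: neighbors [27, 19] already have colors [2, 3] ⇒ c(10) = 1.
- Vertex 23: neighbors [27, 9] already have colors [2, 3] ⇒ c(23) = 1.
- Vertex 20: neighbors [11, 9] already have colors [1, 3] ⇒ c(20) = 2.
- Vertex 22: neighbors [1, 20] already have colors [1, 2] ⇒ c(22) = 3.
- Vertex 13: neighbors [1, 20, 22] already have colors [1, 2, 3] — all 3 colors blocked. Contradiction.
The forced assignments end in a contradiction, so G has no proper 3-coloring (χ ≥ 4).
The coloring below uses 4 colors, so χ(G) = 4.
A valid 4-coloring: color 1: [4, 17, 20, 27]; color 2: [3, 9, 19, 22]; color 3: [1, 10, 11, 12, 23]; color 4: [13].

χ(G) = 4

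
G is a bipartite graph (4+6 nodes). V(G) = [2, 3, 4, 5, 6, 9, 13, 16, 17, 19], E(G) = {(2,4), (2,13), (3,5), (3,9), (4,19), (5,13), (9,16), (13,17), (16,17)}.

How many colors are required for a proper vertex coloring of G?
Clique number ω(G) = 2 (lower bound: χ ≥ ω).
The graph is bipartite (no odd cycle), so 2 colors suffice: χ(G) = 2.
A valid 2-coloring: color 1: [3, 4, 6, 13, 16]; color 2: [2, 5, 9, 17, 19].

χ(G) = 2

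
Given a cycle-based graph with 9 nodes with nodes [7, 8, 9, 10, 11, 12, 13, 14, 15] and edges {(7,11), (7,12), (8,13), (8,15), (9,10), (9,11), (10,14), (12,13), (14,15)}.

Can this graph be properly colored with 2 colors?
No, G is not 2-colorable

Odd cycle [9, 11, 7, 12, 13, 8, 15, 14, 10] needs 3 colors (χ ≥ 3).
Hence χ(G) ≥ 3 > 2, so no proper 2-coloring exists.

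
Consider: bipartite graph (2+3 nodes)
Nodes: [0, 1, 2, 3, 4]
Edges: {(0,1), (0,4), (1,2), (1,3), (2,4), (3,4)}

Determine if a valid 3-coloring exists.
A valid 3-coloring: color 1: [1, 4]; color 2: [0, 2, 3].
(χ(G) = 2 ≤ 3.)

Yes, G is 3-colorable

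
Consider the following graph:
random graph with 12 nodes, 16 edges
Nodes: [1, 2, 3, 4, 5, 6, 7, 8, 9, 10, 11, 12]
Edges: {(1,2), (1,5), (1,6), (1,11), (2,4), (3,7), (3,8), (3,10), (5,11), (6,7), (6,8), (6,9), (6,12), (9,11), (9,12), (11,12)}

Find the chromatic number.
χ(G) = 3

Clique number ω(G) = 3 (lower bound: χ ≥ ω).
The clique on [1, 5, 11] has size 3, forcing χ ≥ 3, and the coloring below uses 3 colors, so χ(G) = 3.
A valid 3-coloring: color 1: [2, 3, 6, 11]; color 2: [1, 4, 7, 8, 9, 10]; color 3: [5, 12].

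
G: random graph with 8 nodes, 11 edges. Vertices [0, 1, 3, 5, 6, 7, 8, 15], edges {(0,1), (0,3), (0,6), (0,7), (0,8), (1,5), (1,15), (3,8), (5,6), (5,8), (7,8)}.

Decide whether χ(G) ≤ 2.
The clique on vertices [0, 3, 8] has size 3 > 2, so it alone needs 3 colors.

No, G is not 2-colorable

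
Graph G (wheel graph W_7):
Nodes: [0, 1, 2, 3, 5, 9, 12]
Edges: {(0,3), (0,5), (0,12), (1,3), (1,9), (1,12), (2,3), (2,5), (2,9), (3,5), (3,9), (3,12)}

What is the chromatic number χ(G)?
Clique number ω(G) = 3 (lower bound: χ ≥ ω).
The clique on [0, 3, 12] has size 3, forcing χ ≥ 3, and the coloring below uses 3 colors, so χ(G) = 3.
A valid 3-coloring: color 1: [3]; color 2: [5, 9, 12]; color 3: [0, 1, 2].

χ(G) = 3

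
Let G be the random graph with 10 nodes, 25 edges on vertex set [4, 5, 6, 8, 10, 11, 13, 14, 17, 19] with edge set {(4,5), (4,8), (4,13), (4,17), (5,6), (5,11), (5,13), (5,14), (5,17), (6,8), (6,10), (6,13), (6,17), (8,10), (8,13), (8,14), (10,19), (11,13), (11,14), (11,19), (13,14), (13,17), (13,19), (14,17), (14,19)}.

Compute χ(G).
Clique number ω(G) = 4 (lower bound: χ ≥ ω).
The clique on [11, 13, 14, 19] has size 4, forcing χ ≥ 4, and the coloring below uses 4 colors, so χ(G) = 4.
A valid 4-coloring: color 1: [10, 13]; color 2: [5, 8, 19]; color 3: [4, 6, 14]; color 4: [11, 17].

χ(G) = 4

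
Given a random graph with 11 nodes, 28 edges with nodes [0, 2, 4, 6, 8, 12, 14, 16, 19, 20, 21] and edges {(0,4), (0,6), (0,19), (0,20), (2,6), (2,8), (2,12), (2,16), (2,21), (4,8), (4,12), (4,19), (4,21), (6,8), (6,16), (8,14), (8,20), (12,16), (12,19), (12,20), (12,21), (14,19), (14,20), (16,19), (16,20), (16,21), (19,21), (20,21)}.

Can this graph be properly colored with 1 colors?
No, G is not 1-colorable

The clique on vertices [2, 12, 16, 21] has size 4 > 1, so it alone needs 4 colors.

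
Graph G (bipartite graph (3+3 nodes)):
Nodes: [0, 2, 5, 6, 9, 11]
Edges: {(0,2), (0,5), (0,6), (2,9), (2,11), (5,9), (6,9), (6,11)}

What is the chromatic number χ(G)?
Clique number ω(G) = 2 (lower bound: χ ≥ ω).
The graph is bipartite (no odd cycle), so 2 colors suffice: χ(G) = 2.
A valid 2-coloring: color 1: [0, 9, 11]; color 2: [2, 5, 6].

χ(G) = 2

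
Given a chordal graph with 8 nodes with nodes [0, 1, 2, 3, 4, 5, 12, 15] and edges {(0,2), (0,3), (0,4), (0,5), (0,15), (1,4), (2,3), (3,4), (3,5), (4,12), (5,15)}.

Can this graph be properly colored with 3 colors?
Yes, G is 3-colorable

A valid 3-coloring: color 1: [0, 1, 12]; color 2: [3, 15]; color 3: [2, 4, 5].
(χ(G) = 3 ≤ 3.)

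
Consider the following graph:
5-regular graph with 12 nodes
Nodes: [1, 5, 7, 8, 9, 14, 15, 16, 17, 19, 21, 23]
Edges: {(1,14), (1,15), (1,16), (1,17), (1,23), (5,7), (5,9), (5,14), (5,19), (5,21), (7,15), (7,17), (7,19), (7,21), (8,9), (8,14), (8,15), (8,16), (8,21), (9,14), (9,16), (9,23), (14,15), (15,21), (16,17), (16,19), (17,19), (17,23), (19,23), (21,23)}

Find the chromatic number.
χ(G) = 4

Clique number ω(G) = 3 (lower bound: χ ≥ ω).
Suppose a proper 3-coloring c exists. The clique [1, 14, 15] takes 3 distinct colors; by symmetry let c(1) = 1, c(14) = 2, c(15) = 3.
- Vertex 8: neighbors [14, 15] already have colors [2, 3] ⇒ c(8) = 1.
- Vertex 9: neighbors [8, 14] already have colors [1, 2] ⇒ c(9) = 3.
- Vertex 5: neighbors [14, 9] already have colors [2, 3] ⇒ c(5) = 1.
- Vertex 7: neighbors [5, 15] already have colors [1, 3] ⇒ c(7) = 2.
- Vertex 21: neighbors [5, 7, 15] already have colors [1, 2, 3] — all 3 colors blocked. Contradiction.
The forced assignments end in a contradiction, so G has no proper 3-coloring (χ ≥ 4).
The coloring below uses 4 colors, so χ(G) = 4.
A valid 4-coloring: color 1: [5, 15, 16, 23]; color 2: [14, 19, 21]; color 3: [8, 17]; color 4: [1, 7, 9].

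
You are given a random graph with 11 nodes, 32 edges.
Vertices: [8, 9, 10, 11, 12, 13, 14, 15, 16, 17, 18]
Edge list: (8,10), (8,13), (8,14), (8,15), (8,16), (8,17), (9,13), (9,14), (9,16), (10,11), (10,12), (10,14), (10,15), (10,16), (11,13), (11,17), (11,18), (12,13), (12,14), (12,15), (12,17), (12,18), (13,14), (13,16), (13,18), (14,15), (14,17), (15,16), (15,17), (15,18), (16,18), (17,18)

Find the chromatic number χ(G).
Clique number ω(G) = 4 (lower bound: χ ≥ ω).
Suppose a proper 4-coloring c exists. The clique [8, 10, 14, 15] takes 4 distinct colors; by symmetry let c(8) = 1, c(10) = 2, c(14) = 3, c(15) = 4.
- Vertex 12: neighbors [10, 14, 15] already have colors [2, 3, 4] ⇒ c(12) = 1.
- Vertex 16: neighbors [8, 10, 15] already have colors [1, 2, 4] ⇒ c(16) = 3.
- Vertex 18: neighbors [12, 16, 15] already have colors [1, 3, 4] ⇒ c(18) = 2.
- Vertex 17: neighbors [8, 18, 14, 15] already have colors [1, 2, 3, 4] — all 4 colors blocked. Contradiction.
The forced assignments end in a contradiction, so G has no proper 4-coloring (χ ≥ 5).
The coloring below uses 5 colors, so χ(G) = 5.
A valid 5-coloring: color 1: [13, 15]; color 2: [11, 14, 16]; color 3: [8, 9, 18]; color 4: [10, 17]; color 5: [12].

χ(G) = 5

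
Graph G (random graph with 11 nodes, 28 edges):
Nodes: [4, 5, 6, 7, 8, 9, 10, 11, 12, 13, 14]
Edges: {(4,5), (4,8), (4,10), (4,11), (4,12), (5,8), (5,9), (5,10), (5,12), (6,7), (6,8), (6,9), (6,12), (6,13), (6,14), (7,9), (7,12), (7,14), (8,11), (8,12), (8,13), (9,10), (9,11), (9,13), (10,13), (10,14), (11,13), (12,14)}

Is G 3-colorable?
The clique on vertices [4, 5, 8, 12] has size 4 > 3, so it alone needs 4 colors.

No, G is not 3-colorable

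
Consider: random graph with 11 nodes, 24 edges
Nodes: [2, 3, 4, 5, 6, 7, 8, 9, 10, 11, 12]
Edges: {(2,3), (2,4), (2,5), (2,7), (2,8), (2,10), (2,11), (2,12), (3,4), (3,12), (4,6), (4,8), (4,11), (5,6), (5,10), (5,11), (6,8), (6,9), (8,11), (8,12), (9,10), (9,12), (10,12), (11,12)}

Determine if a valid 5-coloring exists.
Yes, G is 5-colorable

A valid 5-coloring: color 1: [2, 6]; color 2: [4, 5, 7, 12]; color 3: [3, 9, 11]; color 4: [8, 10].
(χ(G) = 4 ≤ 5.)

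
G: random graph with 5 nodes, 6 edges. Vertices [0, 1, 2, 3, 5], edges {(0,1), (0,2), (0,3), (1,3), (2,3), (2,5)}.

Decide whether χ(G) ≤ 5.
A valid 5-coloring: color 1: [1, 2]; color 2: [0, 5]; color 3: [3].
(χ(G) = 3 ≤ 5.)

Yes, G is 5-colorable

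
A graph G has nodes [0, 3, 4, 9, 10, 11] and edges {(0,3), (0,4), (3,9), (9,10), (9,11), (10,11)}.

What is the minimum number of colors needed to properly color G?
χ(G) = 3

Clique number ω(G) = 3 (lower bound: χ ≥ ω).
The clique on [9, 10, 11] has size 3, forcing χ ≥ 3, and the coloring below uses 3 colors, so χ(G) = 3.
A valid 3-coloring: color 1: [0, 9]; color 2: [3, 4, 11]; color 3: [10].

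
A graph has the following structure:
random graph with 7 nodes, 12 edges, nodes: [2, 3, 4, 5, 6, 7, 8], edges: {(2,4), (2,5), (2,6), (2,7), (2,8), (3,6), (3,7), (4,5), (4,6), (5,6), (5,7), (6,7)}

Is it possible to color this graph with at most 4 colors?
Yes, G is 4-colorable

A valid 4-coloring: color 1: [6, 8]; color 2: [2, 3]; color 3: [5]; color 4: [4, 7].
(χ(G) = 4 ≤ 4.)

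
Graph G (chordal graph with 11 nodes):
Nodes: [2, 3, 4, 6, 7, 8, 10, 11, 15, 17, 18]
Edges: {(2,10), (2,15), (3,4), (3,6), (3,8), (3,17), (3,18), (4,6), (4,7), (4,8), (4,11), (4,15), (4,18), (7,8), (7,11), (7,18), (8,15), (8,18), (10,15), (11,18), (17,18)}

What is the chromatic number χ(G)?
χ(G) = 4

Clique number ω(G) = 4 (lower bound: χ ≥ ω).
The clique on [3, 4, 8, 18] has size 4, forcing χ ≥ 4, and the coloring below uses 4 colors, so χ(G) = 4.
A valid 4-coloring: color 1: [2, 4, 17]; color 2: [6, 15, 18]; color 3: [8, 10, 11]; color 4: [3, 7].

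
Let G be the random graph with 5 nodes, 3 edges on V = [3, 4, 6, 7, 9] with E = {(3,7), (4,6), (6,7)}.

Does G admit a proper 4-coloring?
A valid 4-coloring: color 1: [3, 6, 9]; color 2: [4, 7].
(χ(G) = 2 ≤ 4.)

Yes, G is 4-colorable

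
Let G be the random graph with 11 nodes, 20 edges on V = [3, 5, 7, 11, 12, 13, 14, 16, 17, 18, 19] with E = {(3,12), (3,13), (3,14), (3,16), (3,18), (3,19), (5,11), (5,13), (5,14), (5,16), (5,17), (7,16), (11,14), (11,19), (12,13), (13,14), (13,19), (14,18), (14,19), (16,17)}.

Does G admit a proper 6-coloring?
Yes, G is 6-colorable

A valid 6-coloring: color 1: [3, 5, 7]; color 2: [12, 14, 16]; color 3: [11, 13, 17, 18]; color 4: [19].
(χ(G) = 4 ≤ 6.)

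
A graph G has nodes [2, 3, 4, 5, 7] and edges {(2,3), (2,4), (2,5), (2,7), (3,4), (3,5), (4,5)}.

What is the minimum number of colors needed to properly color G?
χ(G) = 4

Clique number ω(G) = 4 (lower bound: χ ≥ ω).
The clique on [2, 3, 4, 5] has size 4, forcing χ ≥ 4, and the coloring below uses 4 colors, so χ(G) = 4.
A valid 4-coloring: color 1: [2]; color 2: [4, 7]; color 3: [5]; color 4: [3].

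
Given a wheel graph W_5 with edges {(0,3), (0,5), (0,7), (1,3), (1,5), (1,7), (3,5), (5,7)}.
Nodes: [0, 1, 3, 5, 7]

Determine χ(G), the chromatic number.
Clique number ω(G) = 3 (lower bound: χ ≥ ω).
The clique on [0, 3, 5] has size 3, forcing χ ≥ 3, and the coloring below uses 3 colors, so χ(G) = 3.
A valid 3-coloring: color 1: [5]; color 2: [0, 1]; color 3: [3, 7].

χ(G) = 3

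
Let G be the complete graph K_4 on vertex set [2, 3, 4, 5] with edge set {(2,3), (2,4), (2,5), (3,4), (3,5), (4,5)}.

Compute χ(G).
χ(G) = 4

Clique number ω(G) = 4 (lower bound: χ ≥ ω).
The clique on [2, 3, 4, 5] has size 4, forcing χ ≥ 4, and the coloring below uses 4 colors, so χ(G) = 4.
A valid 4-coloring: color 1: [4]; color 2: [5]; color 3: [3]; color 4: [2].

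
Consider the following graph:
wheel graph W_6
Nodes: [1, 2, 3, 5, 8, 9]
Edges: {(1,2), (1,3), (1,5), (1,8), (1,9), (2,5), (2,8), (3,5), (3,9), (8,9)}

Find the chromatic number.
Clique number ω(G) = 3 (lower bound: χ ≥ ω).
Odd cycle [5, 3, 9, 8, 2] needs 3 colors (χ ≥ 3).
Vertex 1 is adjacent to every vertex of [2, 3, 5, 8, 9], which already need 3 colors among themselves, so 1 needs a new color (χ ≥ 4).
The coloring below uses 4 colors, so χ(G) = 4.
A valid 4-coloring: color 1: [1]; color 2: [5, 8]; color 3: [2, 3]; color 4: [9].

χ(G) = 4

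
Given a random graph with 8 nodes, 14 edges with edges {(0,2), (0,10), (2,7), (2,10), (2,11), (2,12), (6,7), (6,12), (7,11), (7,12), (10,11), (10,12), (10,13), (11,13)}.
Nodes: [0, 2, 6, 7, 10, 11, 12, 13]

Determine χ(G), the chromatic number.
χ(G) = 3

Clique number ω(G) = 3 (lower bound: χ ≥ ω).
The clique on [0, 2, 10] has size 3, forcing χ ≥ 3, and the coloring below uses 3 colors, so χ(G) = 3.
A valid 3-coloring: color 1: [2, 6, 13]; color 2: [7, 10]; color 3: [0, 11, 12].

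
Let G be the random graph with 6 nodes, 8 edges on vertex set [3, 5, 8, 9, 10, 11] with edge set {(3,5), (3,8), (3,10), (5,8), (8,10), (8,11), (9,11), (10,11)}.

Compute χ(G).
χ(G) = 3

Clique number ω(G) = 3 (lower bound: χ ≥ ω).
The clique on [3, 8, 10] has size 3, forcing χ ≥ 3, and the coloring below uses 3 colors, so χ(G) = 3.
A valid 3-coloring: color 1: [8, 9]; color 2: [3, 11]; color 3: [5, 10].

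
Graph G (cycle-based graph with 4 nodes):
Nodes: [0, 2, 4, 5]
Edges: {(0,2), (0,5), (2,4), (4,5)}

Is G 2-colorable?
Yes, G is 2-colorable

A valid 2-coloring: color 1: [0, 4]; color 2: [2, 5].
(χ(G) = 2 ≤ 2.)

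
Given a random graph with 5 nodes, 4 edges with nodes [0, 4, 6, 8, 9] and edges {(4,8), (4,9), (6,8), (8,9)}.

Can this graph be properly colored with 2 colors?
No, G is not 2-colorable

The clique on vertices [4, 8, 9] has size 3 > 2, so it alone needs 3 colors.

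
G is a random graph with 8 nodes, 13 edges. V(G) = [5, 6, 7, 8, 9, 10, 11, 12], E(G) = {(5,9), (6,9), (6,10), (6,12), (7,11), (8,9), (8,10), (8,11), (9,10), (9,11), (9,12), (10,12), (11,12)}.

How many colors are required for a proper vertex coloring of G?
χ(G) = 4

Clique number ω(G) = 4 (lower bound: χ ≥ ω).
The clique on [6, 9, 10, 12] has size 4, forcing χ ≥ 4, and the coloring below uses 4 colors, so χ(G) = 4.
A valid 4-coloring: color 1: [7, 9]; color 2: [5, 10, 11]; color 3: [8, 12]; color 4: [6].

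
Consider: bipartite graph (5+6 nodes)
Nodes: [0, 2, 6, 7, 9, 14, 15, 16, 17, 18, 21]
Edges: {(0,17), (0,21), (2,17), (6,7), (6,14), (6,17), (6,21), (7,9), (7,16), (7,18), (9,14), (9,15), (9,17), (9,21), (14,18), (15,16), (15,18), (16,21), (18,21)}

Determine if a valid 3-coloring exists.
Yes, G is 3-colorable

A valid 3-coloring: color 1: [7, 14, 15, 17, 21]; color 2: [0, 2, 6, 9, 16, 18].
(χ(G) = 2 ≤ 3.)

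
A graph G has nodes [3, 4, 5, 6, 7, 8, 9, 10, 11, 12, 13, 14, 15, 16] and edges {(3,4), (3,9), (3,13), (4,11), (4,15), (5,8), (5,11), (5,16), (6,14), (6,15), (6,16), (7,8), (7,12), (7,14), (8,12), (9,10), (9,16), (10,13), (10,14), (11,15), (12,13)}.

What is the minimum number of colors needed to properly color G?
Clique number ω(G) = 3 (lower bound: χ ≥ ω).
The clique on [7, 8, 12] has size 3, forcing χ ≥ 3, and the coloring below uses 3 colors, so χ(G) = 3.
A valid 3-coloring: color 1: [8, 9, 11, 13, 14]; color 2: [4, 5, 6, 10, 12]; color 3: [3, 7, 15, 16].

χ(G) = 3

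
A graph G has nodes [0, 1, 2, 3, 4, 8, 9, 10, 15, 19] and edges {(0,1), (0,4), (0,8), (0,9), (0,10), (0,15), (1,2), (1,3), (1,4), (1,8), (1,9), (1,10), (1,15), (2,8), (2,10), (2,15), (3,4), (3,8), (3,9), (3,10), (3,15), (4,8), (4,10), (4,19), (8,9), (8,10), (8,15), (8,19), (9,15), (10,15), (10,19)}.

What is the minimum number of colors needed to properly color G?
Clique number ω(G) = 5 (lower bound: χ ≥ ω).
The clique on [0, 1, 8, 9, 15] has size 5, forcing χ ≥ 5, and the coloring below uses 5 colors, so χ(G) = 5.
A valid 5-coloring: color 1: [8]; color 2: [9, 10]; color 3: [1, 19]; color 4: [4, 15]; color 5: [0, 2, 3].

χ(G) = 5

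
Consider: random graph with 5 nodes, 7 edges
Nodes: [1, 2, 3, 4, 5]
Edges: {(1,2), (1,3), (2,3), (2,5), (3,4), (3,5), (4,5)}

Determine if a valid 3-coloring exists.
Yes, G is 3-colorable

A valid 3-coloring: color 1: [3]; color 2: [1, 5]; color 3: [2, 4].
(χ(G) = 3 ≤ 3.)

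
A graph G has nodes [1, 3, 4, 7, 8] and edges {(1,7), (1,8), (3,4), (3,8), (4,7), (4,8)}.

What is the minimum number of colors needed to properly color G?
χ(G) = 3

Clique number ω(G) = 3 (lower bound: χ ≥ ω).
The clique on [3, 4, 8] has size 3, forcing χ ≥ 3, and the coloring below uses 3 colors, so χ(G) = 3.
A valid 3-coloring: color 1: [7, 8]; color 2: [1, 4]; color 3: [3].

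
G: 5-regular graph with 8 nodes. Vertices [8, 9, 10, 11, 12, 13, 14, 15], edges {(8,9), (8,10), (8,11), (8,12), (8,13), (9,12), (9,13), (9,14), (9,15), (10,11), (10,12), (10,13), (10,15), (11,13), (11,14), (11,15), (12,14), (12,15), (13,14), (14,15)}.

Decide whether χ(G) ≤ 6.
A valid 6-coloring: color 1: [9, 10]; color 2: [11, 12]; color 3: [8, 14]; color 4: [13, 15].
(χ(G) = 4 ≤ 6.)

Yes, G is 6-colorable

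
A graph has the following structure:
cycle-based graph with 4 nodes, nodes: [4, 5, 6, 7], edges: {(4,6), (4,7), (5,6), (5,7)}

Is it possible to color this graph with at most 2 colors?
Yes, G is 2-colorable

A valid 2-coloring: color 1: [4, 5]; color 2: [6, 7].
(χ(G) = 2 ≤ 2.)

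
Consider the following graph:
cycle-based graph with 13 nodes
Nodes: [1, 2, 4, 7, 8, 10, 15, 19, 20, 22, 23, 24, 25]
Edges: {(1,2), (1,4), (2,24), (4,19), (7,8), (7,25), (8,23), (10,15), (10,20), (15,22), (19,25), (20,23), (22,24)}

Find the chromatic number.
χ(G) = 3

Clique number ω(G) = 2 (lower bound: χ ≥ ω).
Odd cycle [24, 2, 1, 4, 19, 25, 7, 8, 23, 20, 10, 15, 22] needs 3 colors (χ ≥ 3).
The coloring below uses 3 colors, so χ(G) = 3.
A valid 3-coloring: color 1: [1, 7, 15, 19, 23, 24]; color 2: [2, 4, 8, 20, 22, 25]; color 3: [10].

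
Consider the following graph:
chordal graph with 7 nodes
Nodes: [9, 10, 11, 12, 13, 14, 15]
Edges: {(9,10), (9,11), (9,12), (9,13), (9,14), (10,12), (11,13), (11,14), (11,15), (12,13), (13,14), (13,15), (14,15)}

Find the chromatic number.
Clique number ω(G) = 4 (lower bound: χ ≥ ω).
The clique on [9, 11, 13, 14] has size 4, forcing χ ≥ 4, and the coloring below uses 4 colors, so χ(G) = 4.
A valid 4-coloring: color 1: [10, 13]; color 2: [9, 15]; color 3: [11, 12]; color 4: [14].

χ(G) = 4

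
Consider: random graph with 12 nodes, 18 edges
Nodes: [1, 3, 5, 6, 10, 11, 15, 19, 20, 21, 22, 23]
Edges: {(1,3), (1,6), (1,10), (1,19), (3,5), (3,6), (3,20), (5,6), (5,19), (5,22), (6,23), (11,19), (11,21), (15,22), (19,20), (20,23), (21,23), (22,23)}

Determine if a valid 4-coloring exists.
Yes, G is 4-colorable

A valid 4-coloring: color 1: [1, 5, 11, 15, 23]; color 2: [6, 10, 20, 21, 22]; color 3: [3, 19].
(χ(G) = 3 ≤ 4.)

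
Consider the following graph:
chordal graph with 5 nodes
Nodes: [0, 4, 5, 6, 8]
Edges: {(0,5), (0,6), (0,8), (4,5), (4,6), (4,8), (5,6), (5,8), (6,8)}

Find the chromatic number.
Clique number ω(G) = 4 (lower bound: χ ≥ ω).
The clique on [0, 5, 6, 8] has size 4, forcing χ ≥ 4, and the coloring below uses 4 colors, so χ(G) = 4.
A valid 4-coloring: color 1: [8]; color 2: [5]; color 3: [6]; color 4: [0, 4].

χ(G) = 4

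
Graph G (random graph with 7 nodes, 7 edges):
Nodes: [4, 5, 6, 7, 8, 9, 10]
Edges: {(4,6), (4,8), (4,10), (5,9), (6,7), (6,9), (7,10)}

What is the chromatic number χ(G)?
χ(G) = 2

Clique number ω(G) = 2 (lower bound: χ ≥ ω).
The graph is bipartite (no odd cycle), so 2 colors suffice: χ(G) = 2.
A valid 2-coloring: color 1: [4, 7, 9]; color 2: [5, 6, 8, 10].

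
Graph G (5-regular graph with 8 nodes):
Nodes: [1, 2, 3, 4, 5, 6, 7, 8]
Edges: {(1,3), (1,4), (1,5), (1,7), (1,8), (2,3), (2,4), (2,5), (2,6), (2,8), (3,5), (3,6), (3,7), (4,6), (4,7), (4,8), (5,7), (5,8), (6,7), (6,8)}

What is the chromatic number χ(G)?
Clique number ω(G) = 4 (lower bound: χ ≥ ω).
The clique on [1, 3, 5, 7] has size 4, forcing χ ≥ 4, and the coloring below uses 4 colors, so χ(G) = 4.
A valid 4-coloring: color 1: [7, 8]; color 2: [1, 2]; color 3: [3, 4]; color 4: [5, 6].

χ(G) = 4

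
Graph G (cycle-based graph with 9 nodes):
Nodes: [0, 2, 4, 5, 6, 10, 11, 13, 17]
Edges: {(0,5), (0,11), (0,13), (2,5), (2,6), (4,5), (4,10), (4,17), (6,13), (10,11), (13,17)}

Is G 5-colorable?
A valid 5-coloring: color 1: [5, 11, 13]; color 2: [0, 4, 6]; color 3: [2, 10, 17].
(χ(G) = 3 ≤ 5.)

Yes, G is 5-colorable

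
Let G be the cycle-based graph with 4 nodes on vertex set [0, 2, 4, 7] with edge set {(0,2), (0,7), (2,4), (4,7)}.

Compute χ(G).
Clique number ω(G) = 2 (lower bound: χ ≥ ω).
The graph is bipartite (no odd cycle), so 2 colors suffice: χ(G) = 2.
A valid 2-coloring: color 1: [0, 4]; color 2: [2, 7].

χ(G) = 2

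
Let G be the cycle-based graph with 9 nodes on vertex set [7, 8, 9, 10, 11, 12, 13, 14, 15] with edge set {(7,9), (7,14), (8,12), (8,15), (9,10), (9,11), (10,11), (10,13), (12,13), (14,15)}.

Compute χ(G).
Clique number ω(G) = 3 (lower bound: χ ≥ ω).
The clique on [9, 10, 11] has size 3, forcing χ ≥ 3, and the coloring below uses 3 colors, so χ(G) = 3.
A valid 3-coloring: color 1: [8, 9, 13, 14]; color 2: [7, 10, 12, 15]; color 3: [11].

χ(G) = 3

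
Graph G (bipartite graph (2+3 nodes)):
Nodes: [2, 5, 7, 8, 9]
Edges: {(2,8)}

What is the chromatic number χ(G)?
Clique number ω(G) = 2 (lower bound: χ ≥ ω).
The graph is bipartite (no odd cycle), so 2 colors suffice: χ(G) = 2.
A valid 2-coloring: color 1: [2, 5, 7, 9]; color 2: [8].

χ(G) = 2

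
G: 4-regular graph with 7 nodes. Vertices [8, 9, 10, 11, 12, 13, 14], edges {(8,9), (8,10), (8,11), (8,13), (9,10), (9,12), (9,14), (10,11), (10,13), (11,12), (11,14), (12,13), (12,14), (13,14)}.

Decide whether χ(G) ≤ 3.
A valid 3-coloring: color 1: [9, 11, 13]; color 2: [8, 14]; color 3: [10, 12].
(χ(G) = 3 ≤ 3.)

Yes, G is 3-colorable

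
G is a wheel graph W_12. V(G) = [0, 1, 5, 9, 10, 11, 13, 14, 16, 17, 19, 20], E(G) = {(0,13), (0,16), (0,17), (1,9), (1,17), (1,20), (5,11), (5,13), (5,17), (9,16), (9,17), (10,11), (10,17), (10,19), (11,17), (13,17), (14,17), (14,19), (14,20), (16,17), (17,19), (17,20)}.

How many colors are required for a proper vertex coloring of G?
χ(G) = 4

Clique number ω(G) = 3 (lower bound: χ ≥ ω).
Odd cycle [9, 1, 20, 14, 19, 10, 11, 5, 13, 0, 16] needs 3 colors (χ ≥ 3).
Vertex 17 is adjacent to every vertex of [0, 1, 5, 9, 10, 11, 13, 14, 16, 19, 20], which already need 3 colors among themselves, so 17 needs a new color (χ ≥ 4).
The coloring below uses 4 colors, so χ(G) = 4.
A valid 4-coloring: color 1: [17]; color 2: [0, 9, 11, 19, 20]; color 3: [1, 5, 10, 14, 16]; color 4: [13].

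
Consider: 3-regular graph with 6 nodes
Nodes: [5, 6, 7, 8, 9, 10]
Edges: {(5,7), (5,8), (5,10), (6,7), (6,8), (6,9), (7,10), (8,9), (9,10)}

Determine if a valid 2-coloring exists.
No, G is not 2-colorable

The clique on vertices [6, 8, 9] has size 3 > 2, so it alone needs 3 colors.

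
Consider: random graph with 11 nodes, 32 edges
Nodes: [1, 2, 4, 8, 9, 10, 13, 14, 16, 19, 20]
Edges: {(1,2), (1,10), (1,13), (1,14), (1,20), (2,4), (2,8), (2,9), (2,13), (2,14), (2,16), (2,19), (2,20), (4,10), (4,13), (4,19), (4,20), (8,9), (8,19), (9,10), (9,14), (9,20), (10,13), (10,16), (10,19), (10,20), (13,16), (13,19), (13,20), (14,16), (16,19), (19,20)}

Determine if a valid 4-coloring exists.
No, G is not 4-colorable

The clique on vertices [2, 4, 13, 19, 20] has size 5 > 4, so it alone needs 5 colors.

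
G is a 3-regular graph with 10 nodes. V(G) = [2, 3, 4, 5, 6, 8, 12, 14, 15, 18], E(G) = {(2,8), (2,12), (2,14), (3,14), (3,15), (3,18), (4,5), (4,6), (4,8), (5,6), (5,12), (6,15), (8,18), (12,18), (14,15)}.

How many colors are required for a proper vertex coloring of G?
Clique number ω(G) = 3 (lower bound: χ ≥ ω).
The clique on [3, 14, 15] has size 3, forcing χ ≥ 3, and the coloring below uses 3 colors, so χ(G) = 3.
A valid 3-coloring: color 1: [2, 5, 15, 18]; color 2: [3, 6, 8, 12]; color 3: [4, 14].

χ(G) = 3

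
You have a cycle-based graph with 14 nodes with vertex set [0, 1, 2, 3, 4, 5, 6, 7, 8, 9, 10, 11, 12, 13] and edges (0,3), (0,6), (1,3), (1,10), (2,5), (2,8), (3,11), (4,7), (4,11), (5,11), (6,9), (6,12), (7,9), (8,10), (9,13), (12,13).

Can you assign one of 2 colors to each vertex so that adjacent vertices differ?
Odd cycle [10, 8, 2, 5, 11, 3, 1] needs 3 colors (χ ≥ 3).
Hence χ(G) ≥ 3 > 2, so no proper 2-coloring exists.

No, G is not 2-colorable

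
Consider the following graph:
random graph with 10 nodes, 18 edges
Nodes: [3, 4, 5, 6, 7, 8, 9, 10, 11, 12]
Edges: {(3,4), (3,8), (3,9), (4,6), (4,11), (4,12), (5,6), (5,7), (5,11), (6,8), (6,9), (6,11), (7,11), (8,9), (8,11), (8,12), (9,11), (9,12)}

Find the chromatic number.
Clique number ω(G) = 4 (lower bound: χ ≥ ω).
The clique on [6, 8, 9, 11] has size 4, forcing χ ≥ 4, and the coloring below uses 4 colors, so χ(G) = 4.
A valid 4-coloring: color 1: [3, 10, 11, 12]; color 2: [4, 5, 9]; color 3: [7, 8]; color 4: [6].

χ(G) = 4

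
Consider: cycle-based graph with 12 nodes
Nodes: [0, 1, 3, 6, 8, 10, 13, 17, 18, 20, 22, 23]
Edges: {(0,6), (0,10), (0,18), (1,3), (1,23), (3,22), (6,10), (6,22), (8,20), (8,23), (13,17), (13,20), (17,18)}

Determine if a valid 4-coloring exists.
A valid 4-coloring: color 1: [0, 17, 20, 22, 23]; color 2: [1, 6, 8, 13, 18]; color 3: [3, 10].
(χ(G) = 3 ≤ 4.)

Yes, G is 4-colorable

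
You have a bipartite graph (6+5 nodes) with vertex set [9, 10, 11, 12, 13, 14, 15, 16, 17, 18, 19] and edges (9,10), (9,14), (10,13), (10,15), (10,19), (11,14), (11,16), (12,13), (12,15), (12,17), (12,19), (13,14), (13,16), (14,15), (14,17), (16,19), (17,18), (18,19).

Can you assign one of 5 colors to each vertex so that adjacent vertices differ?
Yes, G is 5-colorable

A valid 5-coloring: color 1: [10, 12, 14, 16, 18]; color 2: [9, 11, 13, 15, 17, 19].
(χ(G) = 2 ≤ 5.)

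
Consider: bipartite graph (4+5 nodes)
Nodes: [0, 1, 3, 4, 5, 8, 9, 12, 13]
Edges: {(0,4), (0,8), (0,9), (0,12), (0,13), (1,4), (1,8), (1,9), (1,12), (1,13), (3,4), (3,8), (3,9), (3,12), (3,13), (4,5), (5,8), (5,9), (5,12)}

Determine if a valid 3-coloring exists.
A valid 3-coloring: color 1: [0, 1, 3, 5]; color 2: [4, 8, 9, 12, 13].
(χ(G) = 2 ≤ 3.)

Yes, G is 3-colorable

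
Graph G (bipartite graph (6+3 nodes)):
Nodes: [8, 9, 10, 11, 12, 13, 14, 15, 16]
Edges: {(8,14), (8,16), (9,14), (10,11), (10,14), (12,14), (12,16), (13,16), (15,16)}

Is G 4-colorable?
Yes, G is 4-colorable

A valid 4-coloring: color 1: [11, 14, 16]; color 2: [8, 9, 10, 12, 13, 15].
(χ(G) = 2 ≤ 4.)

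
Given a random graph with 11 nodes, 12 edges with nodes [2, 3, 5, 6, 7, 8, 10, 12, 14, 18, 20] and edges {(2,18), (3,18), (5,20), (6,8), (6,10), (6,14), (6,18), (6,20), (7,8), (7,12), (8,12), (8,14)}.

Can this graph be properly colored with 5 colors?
A valid 5-coloring: color 1: [2, 3, 5, 6, 7]; color 2: [8, 10, 18, 20]; color 3: [12, 14].
(χ(G) = 3 ≤ 5.)

Yes, G is 5-colorable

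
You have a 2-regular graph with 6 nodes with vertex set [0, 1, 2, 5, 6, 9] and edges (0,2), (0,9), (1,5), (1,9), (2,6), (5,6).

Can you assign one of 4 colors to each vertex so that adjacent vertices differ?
A valid 4-coloring: color 1: [0, 1, 6]; color 2: [2, 5, 9].
(χ(G) = 2 ≤ 4.)

Yes, G is 4-colorable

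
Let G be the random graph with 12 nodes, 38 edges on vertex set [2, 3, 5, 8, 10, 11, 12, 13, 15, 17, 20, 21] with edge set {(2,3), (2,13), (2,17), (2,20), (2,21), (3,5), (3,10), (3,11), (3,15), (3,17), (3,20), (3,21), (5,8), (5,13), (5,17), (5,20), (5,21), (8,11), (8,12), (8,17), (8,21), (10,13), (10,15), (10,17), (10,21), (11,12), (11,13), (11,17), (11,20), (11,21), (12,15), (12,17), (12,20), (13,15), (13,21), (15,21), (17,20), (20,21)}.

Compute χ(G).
Clique number ω(G) = 4 (lower bound: χ ≥ ω).
The clique on [8, 11, 12, 17] has size 4, forcing χ ≥ 4, and the coloring below uses 4 colors, so χ(G) = 4.
A valid 4-coloring: color 1: [17, 21]; color 2: [3, 12, 13]; color 3: [8, 10, 20]; color 4: [2, 5, 11, 15].

χ(G) = 4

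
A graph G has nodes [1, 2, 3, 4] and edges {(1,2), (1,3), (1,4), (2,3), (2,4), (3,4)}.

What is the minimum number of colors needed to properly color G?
χ(G) = 4

Clique number ω(G) = 4 (lower bound: χ ≥ ω).
The clique on [1, 2, 3, 4] has size 4, forcing χ ≥ 4, and the coloring below uses 4 colors, so χ(G) = 4.
A valid 4-coloring: color 1: [2]; color 2: [4]; color 3: [3]; color 4: [1].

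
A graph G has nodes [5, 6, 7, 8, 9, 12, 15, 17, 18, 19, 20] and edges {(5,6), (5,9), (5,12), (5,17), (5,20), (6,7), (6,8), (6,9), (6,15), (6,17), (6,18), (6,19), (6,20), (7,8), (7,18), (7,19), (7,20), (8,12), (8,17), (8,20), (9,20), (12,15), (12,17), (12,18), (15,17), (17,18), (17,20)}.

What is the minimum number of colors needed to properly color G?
χ(G) = 4

Clique number ω(G) = 4 (lower bound: χ ≥ ω).
The clique on [5, 6, 9, 20] has size 4, forcing χ ≥ 4, and the coloring below uses 4 colors, so χ(G) = 4.
A valid 4-coloring: color 1: [6, 12]; color 2: [7, 9, 17]; color 3: [15, 18, 19, 20]; color 4: [5, 8].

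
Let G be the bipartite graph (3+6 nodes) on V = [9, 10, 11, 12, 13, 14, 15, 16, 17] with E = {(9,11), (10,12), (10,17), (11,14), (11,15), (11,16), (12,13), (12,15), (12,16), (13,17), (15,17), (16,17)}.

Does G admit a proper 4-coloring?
A valid 4-coloring: color 1: [11, 12, 17]; color 2: [9, 10, 13, 14, 15, 16].
(χ(G) = 2 ≤ 4.)

Yes, G is 4-colorable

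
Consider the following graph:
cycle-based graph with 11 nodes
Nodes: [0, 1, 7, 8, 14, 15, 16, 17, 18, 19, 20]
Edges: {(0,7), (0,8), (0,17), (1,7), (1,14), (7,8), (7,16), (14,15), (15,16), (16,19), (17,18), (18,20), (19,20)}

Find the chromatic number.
χ(G) = 3

Clique number ω(G) = 3 (lower bound: χ ≥ ω).
The clique on [0, 7, 8] has size 3, forcing χ ≥ 3, and the coloring below uses 3 colors, so χ(G) = 3.
A valid 3-coloring: color 1: [7, 14, 18, 19]; color 2: [0, 1, 16, 20]; color 3: [8, 15, 17].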